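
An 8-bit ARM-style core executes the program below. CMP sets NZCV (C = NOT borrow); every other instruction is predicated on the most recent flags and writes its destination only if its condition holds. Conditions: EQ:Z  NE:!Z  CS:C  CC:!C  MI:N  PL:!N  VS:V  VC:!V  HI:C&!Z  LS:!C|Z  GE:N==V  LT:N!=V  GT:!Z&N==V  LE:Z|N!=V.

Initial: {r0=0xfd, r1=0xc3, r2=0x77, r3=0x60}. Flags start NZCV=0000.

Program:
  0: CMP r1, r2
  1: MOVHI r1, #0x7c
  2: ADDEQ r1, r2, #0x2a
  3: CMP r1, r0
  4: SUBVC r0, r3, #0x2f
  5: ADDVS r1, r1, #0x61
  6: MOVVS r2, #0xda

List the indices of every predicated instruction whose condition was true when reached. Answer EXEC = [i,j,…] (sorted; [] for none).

EXEC = [1,4]

0: ✓ CMP  NZCV=0011
1: ✓ MOVHI  r1←0x7c
2: · ADDEQ
3: ✓ CMP  NZCV=0000
4: ✓ SUBVC  r0←0x31
5: · ADDVS
6: · MOVVS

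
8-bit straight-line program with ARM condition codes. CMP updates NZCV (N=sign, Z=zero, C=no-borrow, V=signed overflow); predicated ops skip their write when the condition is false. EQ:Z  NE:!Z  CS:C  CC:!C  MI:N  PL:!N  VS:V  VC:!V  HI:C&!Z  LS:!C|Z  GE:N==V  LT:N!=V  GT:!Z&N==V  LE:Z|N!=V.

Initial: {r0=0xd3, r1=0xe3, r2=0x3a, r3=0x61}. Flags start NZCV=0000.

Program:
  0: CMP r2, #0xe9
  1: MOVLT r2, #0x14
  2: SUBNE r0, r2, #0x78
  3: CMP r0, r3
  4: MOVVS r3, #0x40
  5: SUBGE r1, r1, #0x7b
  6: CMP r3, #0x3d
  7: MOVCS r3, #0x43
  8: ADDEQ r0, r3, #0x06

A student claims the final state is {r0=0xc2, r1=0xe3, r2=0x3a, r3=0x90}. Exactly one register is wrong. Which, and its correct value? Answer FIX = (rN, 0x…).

FIX = (r3, 0x43)

0: ✓ CMP  NZCV=0000
1: · MOVLT
2: ✓ SUBNE  r0←0xc2
3: ✓ CMP  NZCV=0011
4: ✓ MOVVS  r3←0x40
5: · SUBGE
6: ✓ CMP  NZCV=0010
7: ✓ MOVCS  r3←0x43
8: · ADDEQ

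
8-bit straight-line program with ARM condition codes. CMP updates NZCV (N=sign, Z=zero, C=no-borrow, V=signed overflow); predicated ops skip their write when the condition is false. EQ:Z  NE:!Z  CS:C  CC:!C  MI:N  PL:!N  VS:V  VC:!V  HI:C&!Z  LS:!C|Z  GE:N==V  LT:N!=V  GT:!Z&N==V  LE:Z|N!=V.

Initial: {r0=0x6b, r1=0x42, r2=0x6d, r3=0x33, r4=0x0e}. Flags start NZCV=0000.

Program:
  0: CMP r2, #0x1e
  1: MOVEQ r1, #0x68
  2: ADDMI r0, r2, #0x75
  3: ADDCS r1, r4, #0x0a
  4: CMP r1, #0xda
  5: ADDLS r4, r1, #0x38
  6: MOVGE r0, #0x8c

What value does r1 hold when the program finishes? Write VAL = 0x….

VAL = 0x18

0: ✓ CMP  NZCV=0010
1: · MOVEQ
2: · ADDMI
3: ✓ ADDCS  r1←0x18
4: ✓ CMP  NZCV=0000
5: ✓ ADDLS  r4←0x50
6: ✓ MOVGE  r0←0x8c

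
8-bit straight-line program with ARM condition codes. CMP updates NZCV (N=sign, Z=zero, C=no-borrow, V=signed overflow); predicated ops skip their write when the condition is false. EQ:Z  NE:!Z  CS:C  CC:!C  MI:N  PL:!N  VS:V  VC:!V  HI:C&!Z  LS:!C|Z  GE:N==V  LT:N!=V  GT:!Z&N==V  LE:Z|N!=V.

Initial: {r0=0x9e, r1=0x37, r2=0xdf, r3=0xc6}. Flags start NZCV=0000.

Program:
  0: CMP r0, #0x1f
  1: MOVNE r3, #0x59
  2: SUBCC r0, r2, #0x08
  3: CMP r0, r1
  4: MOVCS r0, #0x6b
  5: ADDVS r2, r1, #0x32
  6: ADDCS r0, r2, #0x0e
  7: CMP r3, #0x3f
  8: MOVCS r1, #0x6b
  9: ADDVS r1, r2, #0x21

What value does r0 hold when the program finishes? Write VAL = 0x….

[0] flags=0011 → (cmp)
[1] flags=0011 NE?T → r3=0x59
[2] flags=0011 CC?F → skip
[3] flags=0011 → (cmp)
[4] flags=0011 CS?T → r0=0x6b
[5] flags=0011 VS?T → r2=0x69
[6] flags=0011 CS?T → r0=0x77
[7] flags=0010 → (cmp)
[8] flags=0010 CS?T → r1=0x6b
[9] flags=0010 VS?F → skip

VAL = 0x77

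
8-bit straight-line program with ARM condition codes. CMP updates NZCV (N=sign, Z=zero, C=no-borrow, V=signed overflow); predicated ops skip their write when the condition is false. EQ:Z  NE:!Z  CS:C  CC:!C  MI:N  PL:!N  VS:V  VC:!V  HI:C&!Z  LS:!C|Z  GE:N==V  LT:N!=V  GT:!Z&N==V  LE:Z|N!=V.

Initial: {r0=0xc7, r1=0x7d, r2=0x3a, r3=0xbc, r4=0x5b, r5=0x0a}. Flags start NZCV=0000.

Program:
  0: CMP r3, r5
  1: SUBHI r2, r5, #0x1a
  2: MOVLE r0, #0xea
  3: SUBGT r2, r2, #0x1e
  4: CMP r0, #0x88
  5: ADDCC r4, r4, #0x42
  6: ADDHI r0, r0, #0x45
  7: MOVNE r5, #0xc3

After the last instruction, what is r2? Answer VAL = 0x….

VAL = 0xf0

0: ✓ CMP  NZCV=1010
1: ✓ SUBHI  r2←0xf0
2: ✓ MOVLE  r0←0xea
3: · SUBGT
4: ✓ CMP  NZCV=0010
5: · ADDCC
6: ✓ ADDHI  r0←0x2f
7: ✓ MOVNE  r5←0xc3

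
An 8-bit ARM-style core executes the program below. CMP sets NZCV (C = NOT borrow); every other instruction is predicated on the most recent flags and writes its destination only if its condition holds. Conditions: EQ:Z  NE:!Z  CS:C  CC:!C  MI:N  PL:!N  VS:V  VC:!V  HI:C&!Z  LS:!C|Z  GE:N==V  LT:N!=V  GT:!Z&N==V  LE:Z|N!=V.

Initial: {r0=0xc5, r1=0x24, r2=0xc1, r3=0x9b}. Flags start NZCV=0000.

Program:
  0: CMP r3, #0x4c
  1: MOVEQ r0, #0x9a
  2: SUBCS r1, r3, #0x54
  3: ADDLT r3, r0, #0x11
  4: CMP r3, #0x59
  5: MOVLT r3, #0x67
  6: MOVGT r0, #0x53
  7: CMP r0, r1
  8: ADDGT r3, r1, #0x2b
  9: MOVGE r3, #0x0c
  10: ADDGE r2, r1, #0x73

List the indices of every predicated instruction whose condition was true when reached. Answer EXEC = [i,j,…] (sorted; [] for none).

EXEC = [2,3,5]

0: ✓ CMP  NZCV=0011
1: · MOVEQ
2: ✓ SUBCS  r1←0x47
3: ✓ ADDLT  r3←0xd6
4: ✓ CMP  NZCV=0011
5: ✓ MOVLT  r3←0x67
6: · MOVGT
7: ✓ CMP  NZCV=0011
8: · ADDGT
9: · MOVGE
10: · ADDGE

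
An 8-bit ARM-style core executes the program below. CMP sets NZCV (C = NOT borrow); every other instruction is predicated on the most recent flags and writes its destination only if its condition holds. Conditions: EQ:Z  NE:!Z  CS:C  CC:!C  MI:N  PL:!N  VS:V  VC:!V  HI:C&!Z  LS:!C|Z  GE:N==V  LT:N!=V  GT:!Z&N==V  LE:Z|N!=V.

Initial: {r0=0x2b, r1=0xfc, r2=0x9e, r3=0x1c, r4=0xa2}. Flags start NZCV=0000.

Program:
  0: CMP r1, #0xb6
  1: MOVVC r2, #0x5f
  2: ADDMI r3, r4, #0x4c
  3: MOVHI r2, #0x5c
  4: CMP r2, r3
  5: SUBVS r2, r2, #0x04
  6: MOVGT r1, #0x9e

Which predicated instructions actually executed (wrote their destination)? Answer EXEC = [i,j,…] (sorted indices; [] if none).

[0] flags=0010 → (cmp)
[1] flags=0010 VC?T → r2=0x5f
[2] flags=0010 MI?F → skip
[3] flags=0010 HI?T → r2=0x5c
[4] flags=0010 → (cmp)
[5] flags=0010 VS?F → skip
[6] flags=0010 GT?T → r1=0x9e

EXEC = [1,3,6]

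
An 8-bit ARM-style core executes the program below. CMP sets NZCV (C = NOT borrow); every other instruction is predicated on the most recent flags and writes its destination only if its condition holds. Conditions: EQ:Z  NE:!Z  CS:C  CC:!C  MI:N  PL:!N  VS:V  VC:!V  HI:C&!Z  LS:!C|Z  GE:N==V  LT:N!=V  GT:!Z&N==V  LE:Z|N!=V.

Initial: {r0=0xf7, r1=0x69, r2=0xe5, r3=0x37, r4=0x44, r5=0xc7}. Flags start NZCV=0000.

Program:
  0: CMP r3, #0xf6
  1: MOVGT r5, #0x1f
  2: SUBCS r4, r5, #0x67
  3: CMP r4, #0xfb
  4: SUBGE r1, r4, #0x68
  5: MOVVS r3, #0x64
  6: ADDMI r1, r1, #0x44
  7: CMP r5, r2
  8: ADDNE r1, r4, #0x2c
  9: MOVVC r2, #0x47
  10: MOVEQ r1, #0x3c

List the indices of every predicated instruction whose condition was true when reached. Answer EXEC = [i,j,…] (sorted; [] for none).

EXEC = [1,4,8,9]

0: ✓ CMP  NZCV=0000
1: ✓ MOVGT  r5←0x1f
2: · SUBCS
3: ✓ CMP  NZCV=0000
4: ✓ SUBGE  r1←0xdc
5: · MOVVS
6: · ADDMI
7: ✓ CMP  NZCV=0000
8: ✓ ADDNE  r1←0x70
9: ✓ MOVVC  r2←0x47
10: · MOVEQ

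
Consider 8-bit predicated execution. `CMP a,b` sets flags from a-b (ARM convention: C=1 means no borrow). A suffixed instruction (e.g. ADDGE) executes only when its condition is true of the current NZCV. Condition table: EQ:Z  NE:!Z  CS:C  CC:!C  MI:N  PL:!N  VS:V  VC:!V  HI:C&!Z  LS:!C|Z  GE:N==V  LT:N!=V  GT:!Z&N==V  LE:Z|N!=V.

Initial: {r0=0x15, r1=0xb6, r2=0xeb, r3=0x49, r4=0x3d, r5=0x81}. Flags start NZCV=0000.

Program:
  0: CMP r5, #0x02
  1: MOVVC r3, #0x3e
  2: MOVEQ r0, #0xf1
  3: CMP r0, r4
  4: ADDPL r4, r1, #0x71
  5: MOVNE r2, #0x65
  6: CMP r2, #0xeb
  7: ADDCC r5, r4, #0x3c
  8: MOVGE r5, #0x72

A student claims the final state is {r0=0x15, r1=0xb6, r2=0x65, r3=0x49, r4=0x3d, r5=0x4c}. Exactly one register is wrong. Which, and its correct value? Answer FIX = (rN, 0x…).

0: ✓ CMP  NZCV=0011
1: · MOVVC
2: · MOVEQ
3: ✓ CMP  NZCV=1000
4: · ADDPL
5: ✓ MOVNE  r2←0x65
6: ✓ CMP  NZCV=0000
7: ✓ ADDCC  r5←0x79
8: ✓ MOVGE  r5←0x72

FIX = (r5, 0x72)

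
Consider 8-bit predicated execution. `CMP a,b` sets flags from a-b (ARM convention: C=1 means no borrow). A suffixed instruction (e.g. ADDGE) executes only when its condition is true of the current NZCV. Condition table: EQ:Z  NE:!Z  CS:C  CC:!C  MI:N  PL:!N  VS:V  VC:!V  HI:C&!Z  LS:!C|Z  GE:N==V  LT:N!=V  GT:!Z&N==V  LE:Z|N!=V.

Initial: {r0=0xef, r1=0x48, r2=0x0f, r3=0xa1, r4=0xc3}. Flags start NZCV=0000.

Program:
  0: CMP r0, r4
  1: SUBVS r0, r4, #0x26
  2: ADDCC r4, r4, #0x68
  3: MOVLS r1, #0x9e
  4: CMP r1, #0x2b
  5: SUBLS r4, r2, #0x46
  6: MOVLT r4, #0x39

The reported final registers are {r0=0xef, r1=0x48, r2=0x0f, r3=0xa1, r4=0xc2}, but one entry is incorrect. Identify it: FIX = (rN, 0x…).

FIX = (r4, 0xc3)

0: ✓ CMP  NZCV=0010
1: · SUBVS
2: · ADDCC
3: · MOVLS
4: ✓ CMP  NZCV=0010
5: · SUBLS
6: · MOVLT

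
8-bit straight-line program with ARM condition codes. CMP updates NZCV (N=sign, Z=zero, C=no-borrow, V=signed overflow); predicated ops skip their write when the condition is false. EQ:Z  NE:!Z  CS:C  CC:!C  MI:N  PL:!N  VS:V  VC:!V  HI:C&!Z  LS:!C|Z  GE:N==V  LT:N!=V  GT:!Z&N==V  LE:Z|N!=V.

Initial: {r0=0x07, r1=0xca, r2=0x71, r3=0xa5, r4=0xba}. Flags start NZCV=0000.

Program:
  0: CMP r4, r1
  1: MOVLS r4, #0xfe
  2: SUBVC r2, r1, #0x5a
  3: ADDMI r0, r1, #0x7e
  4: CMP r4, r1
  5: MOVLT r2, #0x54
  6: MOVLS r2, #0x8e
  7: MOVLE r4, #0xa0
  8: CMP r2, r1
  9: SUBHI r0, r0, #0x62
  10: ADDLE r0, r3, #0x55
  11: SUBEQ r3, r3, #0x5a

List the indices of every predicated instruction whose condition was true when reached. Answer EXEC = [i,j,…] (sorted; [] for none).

EXEC = [1,2,3]

0: ✓ CMP  NZCV=1000
1: ✓ MOVLS  r4←0xfe
2: ✓ SUBVC  r2←0x70
3: ✓ ADDMI  r0←0x48
4: ✓ CMP  NZCV=0010
5: · MOVLT
6: · MOVLS
7: · MOVLE
8: ✓ CMP  NZCV=1001
9: · SUBHI
10: · ADDLE
11: · SUBEQ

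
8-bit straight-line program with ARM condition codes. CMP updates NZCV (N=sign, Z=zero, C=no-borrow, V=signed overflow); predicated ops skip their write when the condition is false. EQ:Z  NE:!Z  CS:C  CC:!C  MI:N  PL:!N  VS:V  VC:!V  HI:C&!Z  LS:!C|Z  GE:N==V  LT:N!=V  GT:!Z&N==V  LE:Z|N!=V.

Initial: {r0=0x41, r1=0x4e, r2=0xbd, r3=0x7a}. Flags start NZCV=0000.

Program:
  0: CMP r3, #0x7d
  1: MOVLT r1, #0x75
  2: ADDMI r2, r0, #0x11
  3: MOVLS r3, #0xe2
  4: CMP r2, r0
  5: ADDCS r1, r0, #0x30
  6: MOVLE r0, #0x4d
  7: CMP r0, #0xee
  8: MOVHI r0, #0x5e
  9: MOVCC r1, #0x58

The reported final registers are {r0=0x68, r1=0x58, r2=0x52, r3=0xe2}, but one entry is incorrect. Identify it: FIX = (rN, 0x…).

0: ✓ CMP  NZCV=1000
1: ✓ MOVLT  r1←0x75
2: ✓ ADDMI  r2←0x52
3: ✓ MOVLS  r3←0xe2
4: ✓ CMP  NZCV=0010
5: ✓ ADDCS  r1←0x71
6: · MOVLE
7: ✓ CMP  NZCV=0000
8: · MOVHI
9: ✓ MOVCC  r1←0x58

FIX = (r0, 0x41)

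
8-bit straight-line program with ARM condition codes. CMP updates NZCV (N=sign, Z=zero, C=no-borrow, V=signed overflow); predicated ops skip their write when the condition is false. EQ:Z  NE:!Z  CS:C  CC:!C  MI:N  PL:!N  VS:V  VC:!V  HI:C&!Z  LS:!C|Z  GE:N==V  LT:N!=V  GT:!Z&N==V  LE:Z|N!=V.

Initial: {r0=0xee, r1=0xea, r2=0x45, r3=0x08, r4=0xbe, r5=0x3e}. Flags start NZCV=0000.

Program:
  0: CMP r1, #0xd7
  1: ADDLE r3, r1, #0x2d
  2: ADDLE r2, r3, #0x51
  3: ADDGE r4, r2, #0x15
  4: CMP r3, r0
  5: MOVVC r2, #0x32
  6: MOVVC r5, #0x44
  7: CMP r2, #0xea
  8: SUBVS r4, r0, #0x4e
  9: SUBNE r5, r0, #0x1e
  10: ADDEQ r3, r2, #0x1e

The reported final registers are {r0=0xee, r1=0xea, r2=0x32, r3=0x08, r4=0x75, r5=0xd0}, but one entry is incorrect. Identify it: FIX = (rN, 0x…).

0: ✓ CMP  NZCV=0010
1: · ADDLE
2: · ADDLE
3: ✓ ADDGE  r4←0x5a
4: ✓ CMP  NZCV=0000
5: ✓ MOVVC  r2←0x32
6: ✓ MOVVC  r5←0x44
7: ✓ CMP  NZCV=0000
8: · SUBVS
9: ✓ SUBNE  r5←0xd0
10: · ADDEQ

FIX = (r4, 0x5a)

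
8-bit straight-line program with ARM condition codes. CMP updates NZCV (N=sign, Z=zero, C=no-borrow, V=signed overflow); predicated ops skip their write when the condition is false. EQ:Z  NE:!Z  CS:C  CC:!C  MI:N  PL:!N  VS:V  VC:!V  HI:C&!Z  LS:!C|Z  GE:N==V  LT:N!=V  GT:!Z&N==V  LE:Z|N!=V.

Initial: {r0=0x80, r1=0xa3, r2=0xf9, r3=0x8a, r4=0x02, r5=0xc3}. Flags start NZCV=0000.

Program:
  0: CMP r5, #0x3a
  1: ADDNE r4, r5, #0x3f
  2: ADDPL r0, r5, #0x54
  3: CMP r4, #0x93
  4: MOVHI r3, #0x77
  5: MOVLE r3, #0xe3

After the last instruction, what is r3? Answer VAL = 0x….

0: ✓ CMP  NZCV=1010
1: ✓ ADDNE  r4←0x02
2: · ADDPL
3: ✓ CMP  NZCV=0000
4: · MOVHI
5: · MOVLE

VAL = 0x8a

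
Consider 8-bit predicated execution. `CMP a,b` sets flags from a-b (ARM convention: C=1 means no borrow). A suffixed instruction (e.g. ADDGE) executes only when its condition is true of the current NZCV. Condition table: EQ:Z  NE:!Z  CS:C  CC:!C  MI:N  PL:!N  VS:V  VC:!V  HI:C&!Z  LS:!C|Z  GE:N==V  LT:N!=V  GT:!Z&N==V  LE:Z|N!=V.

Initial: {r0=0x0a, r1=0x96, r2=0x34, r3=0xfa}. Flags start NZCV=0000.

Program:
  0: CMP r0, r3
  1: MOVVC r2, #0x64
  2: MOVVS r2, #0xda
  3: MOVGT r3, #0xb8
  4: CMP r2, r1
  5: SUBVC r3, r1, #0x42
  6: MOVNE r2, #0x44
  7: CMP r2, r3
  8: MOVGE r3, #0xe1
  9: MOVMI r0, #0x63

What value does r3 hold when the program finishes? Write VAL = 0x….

0: ✓ CMP  NZCV=0000
1: ✓ MOVVC  r2←0x64
2: · MOVVS
3: ✓ MOVGT  r3←0xb8
4: ✓ CMP  NZCV=1001
5: · SUBVC
6: ✓ MOVNE  r2←0x44
7: ✓ CMP  NZCV=1001
8: ✓ MOVGE  r3←0xe1
9: ✓ MOVMI  r0←0x63

VAL = 0xe1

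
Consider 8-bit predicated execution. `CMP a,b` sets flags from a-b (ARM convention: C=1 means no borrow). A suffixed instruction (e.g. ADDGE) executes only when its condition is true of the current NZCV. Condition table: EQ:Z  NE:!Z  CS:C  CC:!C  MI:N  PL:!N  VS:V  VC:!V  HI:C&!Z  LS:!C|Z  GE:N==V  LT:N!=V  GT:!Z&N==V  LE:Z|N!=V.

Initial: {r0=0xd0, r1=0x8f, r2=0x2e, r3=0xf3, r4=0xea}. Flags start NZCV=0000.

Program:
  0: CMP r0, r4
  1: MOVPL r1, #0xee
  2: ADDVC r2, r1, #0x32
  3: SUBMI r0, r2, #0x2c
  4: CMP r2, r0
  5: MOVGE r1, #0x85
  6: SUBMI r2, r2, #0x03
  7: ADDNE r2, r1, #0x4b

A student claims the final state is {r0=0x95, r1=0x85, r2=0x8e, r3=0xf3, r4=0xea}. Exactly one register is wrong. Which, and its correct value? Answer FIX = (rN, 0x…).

0: ✓ CMP  NZCV=1000
1: · MOVPL
2: ✓ ADDVC  r2←0xc1
3: ✓ SUBMI  r0←0x95
4: ✓ CMP  NZCV=0010
5: ✓ MOVGE  r1←0x85
6: · SUBMI
7: ✓ ADDNE  r2←0xd0

FIX = (r2, 0xd0)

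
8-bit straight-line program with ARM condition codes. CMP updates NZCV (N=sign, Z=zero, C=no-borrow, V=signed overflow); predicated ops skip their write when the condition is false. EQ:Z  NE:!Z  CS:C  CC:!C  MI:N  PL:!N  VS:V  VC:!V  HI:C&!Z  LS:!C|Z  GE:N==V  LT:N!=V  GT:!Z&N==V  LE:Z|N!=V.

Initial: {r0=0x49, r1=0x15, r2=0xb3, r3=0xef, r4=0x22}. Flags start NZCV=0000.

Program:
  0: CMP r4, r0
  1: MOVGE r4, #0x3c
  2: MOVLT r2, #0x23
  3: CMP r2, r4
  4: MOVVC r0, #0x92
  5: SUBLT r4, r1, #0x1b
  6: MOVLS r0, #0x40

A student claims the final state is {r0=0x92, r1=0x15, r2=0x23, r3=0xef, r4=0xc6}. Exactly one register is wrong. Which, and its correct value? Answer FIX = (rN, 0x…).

FIX = (r4, 0x22)

[0] flags=1000 → (cmp)
[1] flags=1000 GE?F → skip
[2] flags=1000 LT?T → r2=0x23
[3] flags=0010 → (cmp)
[4] flags=0010 VC?T → r0=0x92
[5] flags=0010 LT?F → skip
[6] flags=0010 LS?F → skip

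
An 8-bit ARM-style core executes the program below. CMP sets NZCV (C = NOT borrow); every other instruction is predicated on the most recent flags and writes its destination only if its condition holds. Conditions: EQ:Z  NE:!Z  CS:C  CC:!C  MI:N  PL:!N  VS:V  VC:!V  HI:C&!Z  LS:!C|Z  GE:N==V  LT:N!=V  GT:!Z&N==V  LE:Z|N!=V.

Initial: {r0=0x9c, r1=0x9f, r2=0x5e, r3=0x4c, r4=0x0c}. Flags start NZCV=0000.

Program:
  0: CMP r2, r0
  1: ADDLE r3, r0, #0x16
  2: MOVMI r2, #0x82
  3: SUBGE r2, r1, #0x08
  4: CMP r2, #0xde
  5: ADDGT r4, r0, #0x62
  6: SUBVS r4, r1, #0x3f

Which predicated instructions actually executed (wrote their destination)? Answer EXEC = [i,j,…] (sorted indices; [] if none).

EXEC = [2,3]

0: ✓ CMP  NZCV=1001
1: · ADDLE
2: ✓ MOVMI  r2←0x82
3: ✓ SUBGE  r2←0x97
4: ✓ CMP  NZCV=1000
5: · ADDGT
6: · SUBVS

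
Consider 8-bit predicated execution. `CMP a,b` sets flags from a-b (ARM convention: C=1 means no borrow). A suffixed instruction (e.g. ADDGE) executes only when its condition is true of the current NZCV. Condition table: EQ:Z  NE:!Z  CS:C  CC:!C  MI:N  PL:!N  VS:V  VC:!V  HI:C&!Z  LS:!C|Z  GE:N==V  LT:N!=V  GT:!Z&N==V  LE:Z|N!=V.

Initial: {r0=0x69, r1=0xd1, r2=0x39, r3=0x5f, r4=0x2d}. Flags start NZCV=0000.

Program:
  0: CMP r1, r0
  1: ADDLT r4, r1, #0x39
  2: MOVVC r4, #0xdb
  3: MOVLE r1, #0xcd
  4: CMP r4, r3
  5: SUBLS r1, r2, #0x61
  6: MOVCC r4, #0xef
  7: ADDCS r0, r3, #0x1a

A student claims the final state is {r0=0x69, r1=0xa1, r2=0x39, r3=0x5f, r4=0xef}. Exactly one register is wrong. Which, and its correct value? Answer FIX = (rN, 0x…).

0: ✓ CMP  NZCV=0011
1: ✓ ADDLT  r4←0x0a
2: · MOVVC
3: ✓ MOVLE  r1←0xcd
4: ✓ CMP  NZCV=1000
5: ✓ SUBLS  r1←0xd8
6: ✓ MOVCC  r4←0xef
7: · ADDCS

FIX = (r1, 0xd8)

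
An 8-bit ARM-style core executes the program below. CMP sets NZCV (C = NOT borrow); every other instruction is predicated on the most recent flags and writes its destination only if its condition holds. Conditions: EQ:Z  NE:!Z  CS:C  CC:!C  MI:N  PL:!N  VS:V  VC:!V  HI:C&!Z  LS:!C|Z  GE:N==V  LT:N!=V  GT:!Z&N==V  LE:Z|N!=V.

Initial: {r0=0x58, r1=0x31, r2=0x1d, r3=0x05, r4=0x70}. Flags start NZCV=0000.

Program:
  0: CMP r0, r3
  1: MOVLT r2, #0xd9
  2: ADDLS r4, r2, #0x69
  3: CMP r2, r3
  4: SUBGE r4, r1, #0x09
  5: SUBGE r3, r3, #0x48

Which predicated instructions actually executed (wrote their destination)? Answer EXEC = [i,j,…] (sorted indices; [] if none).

EXEC = [4,5]

[0] flags=0010 → (cmp)
[1] flags=0010 LT?F → skip
[2] flags=0010 LS?F → skip
[3] flags=0010 → (cmp)
[4] flags=0010 GE?T → r4=0x28
[5] flags=0010 GE?T → r3=0xbd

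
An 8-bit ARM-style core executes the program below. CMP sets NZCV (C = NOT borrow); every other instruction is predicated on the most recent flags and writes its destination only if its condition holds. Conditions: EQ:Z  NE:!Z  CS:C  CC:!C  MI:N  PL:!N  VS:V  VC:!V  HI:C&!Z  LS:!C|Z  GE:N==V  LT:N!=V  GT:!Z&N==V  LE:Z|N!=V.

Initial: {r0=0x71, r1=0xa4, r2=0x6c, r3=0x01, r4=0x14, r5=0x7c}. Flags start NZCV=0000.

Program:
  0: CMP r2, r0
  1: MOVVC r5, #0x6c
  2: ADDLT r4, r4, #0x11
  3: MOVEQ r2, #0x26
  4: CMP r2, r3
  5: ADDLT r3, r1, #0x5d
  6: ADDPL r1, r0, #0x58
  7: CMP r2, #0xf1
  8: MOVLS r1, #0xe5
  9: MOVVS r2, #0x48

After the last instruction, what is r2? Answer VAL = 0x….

0: ✓ CMP  NZCV=1000
1: ✓ MOVVC  r5←0x6c
2: ✓ ADDLT  r4←0x25
3: · MOVEQ
4: ✓ CMP  NZCV=0010
5: · ADDLT
6: ✓ ADDPL  r1←0xc9
7: ✓ CMP  NZCV=0000
8: ✓ MOVLS  r1←0xe5
9: · MOVVS

VAL = 0x6c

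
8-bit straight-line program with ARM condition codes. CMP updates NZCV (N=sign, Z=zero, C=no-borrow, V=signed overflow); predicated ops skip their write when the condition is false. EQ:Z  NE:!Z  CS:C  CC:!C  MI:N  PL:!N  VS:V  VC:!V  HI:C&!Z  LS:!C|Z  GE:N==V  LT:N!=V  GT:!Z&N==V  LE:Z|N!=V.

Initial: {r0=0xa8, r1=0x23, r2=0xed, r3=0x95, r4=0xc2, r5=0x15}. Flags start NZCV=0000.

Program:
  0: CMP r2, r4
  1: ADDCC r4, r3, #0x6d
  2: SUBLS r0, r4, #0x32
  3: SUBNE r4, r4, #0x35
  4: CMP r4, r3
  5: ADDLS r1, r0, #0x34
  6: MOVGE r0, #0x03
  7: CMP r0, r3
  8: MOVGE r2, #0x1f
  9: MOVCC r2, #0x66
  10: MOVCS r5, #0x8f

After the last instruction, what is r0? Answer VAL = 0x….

0: ✓ CMP  NZCV=0010
1: · ADDCC
2: · SUBLS
3: ✓ SUBNE  r4←0x8d
4: ✓ CMP  NZCV=1000
5: ✓ ADDLS  r1←0xdc
6: · MOVGE
7: ✓ CMP  NZCV=0010
8: ✓ MOVGE  r2←0x1f
9: · MOVCC
10: ✓ MOVCS  r5←0x8f

VAL = 0xa8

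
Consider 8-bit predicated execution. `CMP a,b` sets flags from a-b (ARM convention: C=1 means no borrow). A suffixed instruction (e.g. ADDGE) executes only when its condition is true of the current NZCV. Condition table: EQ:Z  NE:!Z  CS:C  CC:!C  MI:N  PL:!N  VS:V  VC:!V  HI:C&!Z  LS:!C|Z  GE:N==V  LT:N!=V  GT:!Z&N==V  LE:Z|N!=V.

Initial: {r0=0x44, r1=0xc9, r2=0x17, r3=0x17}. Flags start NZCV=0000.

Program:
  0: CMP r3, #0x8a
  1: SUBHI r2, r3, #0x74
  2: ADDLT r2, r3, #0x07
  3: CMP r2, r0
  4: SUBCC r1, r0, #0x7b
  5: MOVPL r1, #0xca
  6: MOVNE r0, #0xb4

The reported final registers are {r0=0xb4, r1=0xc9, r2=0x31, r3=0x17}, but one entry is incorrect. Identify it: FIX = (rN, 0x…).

[0] flags=1001 → (cmp)
[1] flags=1001 HI?F → skip
[2] flags=1001 LT?F → skip
[3] flags=1000 → (cmp)
[4] flags=1000 CC?T → r1=0xc9
[5] flags=1000 PL?F → skip
[6] flags=1000 NE?T → r0=0xb4

FIX = (r2, 0x17)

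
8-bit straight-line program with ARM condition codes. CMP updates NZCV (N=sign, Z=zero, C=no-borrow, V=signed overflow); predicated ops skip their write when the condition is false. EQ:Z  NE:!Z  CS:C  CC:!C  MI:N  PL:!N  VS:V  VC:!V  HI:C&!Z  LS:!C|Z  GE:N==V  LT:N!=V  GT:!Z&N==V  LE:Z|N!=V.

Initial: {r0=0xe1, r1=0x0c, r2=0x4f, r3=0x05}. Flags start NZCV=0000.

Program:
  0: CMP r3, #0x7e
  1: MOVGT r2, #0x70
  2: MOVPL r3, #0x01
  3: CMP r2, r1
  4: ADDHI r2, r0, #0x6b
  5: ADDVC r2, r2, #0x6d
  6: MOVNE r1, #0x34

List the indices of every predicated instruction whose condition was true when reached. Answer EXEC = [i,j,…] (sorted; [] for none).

EXEC = [4,5,6]

[0] flags=1000 → (cmp)
[1] flags=1000 GT?F → skip
[2] flags=1000 PL?F → skip
[3] flags=0010 → (cmp)
[4] flags=0010 HI?T → r2=0x4c
[5] flags=0010 VC?T → r2=0xb9
[6] flags=0010 NE?T → r1=0x34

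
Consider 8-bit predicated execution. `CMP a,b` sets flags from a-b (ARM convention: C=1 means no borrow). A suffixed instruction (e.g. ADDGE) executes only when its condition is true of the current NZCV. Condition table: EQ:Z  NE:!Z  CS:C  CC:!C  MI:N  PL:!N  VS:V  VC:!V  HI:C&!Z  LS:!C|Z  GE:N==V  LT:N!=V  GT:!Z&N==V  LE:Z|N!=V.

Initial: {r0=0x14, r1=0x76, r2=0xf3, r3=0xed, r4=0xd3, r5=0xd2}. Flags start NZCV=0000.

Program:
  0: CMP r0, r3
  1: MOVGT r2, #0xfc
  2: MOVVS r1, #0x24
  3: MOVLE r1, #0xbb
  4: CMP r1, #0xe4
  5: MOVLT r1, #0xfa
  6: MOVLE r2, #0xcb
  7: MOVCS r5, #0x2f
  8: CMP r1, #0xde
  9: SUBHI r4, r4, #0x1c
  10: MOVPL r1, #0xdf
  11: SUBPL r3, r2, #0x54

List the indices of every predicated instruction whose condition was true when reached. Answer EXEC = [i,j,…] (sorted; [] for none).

[0] flags=0000 → (cmp)
[1] flags=0000 GT?T → r2=0xfc
[2] flags=0000 VS?F → skip
[3] flags=0000 LE?F → skip
[4] flags=1001 → (cmp)
[5] flags=1001 LT?F → skip
[6] flags=1001 LE?F → skip
[7] flags=1001 CS?F → skip
[8] flags=1001 → (cmp)
[9] flags=1001 HI?F → skip
[10] flags=1001 PL?F → skip
[11] flags=1001 PL?F → skip

EXEC = [1]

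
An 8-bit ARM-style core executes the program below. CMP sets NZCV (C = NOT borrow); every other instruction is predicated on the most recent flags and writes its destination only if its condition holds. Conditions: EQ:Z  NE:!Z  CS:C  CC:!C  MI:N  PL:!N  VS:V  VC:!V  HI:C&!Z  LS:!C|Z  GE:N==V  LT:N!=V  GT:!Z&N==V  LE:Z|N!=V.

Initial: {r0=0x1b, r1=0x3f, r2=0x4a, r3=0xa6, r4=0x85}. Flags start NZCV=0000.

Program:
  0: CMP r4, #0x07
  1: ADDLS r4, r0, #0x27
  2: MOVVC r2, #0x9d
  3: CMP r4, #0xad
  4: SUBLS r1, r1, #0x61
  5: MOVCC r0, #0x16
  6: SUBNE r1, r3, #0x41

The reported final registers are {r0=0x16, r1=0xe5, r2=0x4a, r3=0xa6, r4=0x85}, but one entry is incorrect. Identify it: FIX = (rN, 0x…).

FIX = (r1, 0x65)

[0] flags=0011 → (cmp)
[1] flags=0011 LS?F → skip
[2] flags=0011 VC?F → skip
[3] flags=1000 → (cmp)
[4] flags=1000 LS?T → r1=0xde
[5] flags=1000 CC?T → r0=0x16
[6] flags=1000 NE?T → r1=0x65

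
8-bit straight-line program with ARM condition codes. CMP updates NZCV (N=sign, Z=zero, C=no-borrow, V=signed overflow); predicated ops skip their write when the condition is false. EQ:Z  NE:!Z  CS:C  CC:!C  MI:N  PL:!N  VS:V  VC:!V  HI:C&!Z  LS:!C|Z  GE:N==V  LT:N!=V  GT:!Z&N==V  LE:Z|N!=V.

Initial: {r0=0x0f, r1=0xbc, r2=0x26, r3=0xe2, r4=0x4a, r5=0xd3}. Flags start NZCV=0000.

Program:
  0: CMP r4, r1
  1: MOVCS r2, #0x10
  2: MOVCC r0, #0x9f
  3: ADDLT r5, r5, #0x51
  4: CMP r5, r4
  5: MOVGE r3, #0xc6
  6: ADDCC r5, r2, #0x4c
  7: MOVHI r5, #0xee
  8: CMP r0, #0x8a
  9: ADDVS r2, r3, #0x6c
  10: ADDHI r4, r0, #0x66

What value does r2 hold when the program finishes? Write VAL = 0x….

0: ✓ CMP  NZCV=1001
1: · MOVCS
2: ✓ MOVCC  r0←0x9f
3: · ADDLT
4: ✓ CMP  NZCV=1010
5: · MOVGE
6: · ADDCC
7: ✓ MOVHI  r5←0xee
8: ✓ CMP  NZCV=0010
9: · ADDVS
10: ✓ ADDHI  r4←0x05

VAL = 0x26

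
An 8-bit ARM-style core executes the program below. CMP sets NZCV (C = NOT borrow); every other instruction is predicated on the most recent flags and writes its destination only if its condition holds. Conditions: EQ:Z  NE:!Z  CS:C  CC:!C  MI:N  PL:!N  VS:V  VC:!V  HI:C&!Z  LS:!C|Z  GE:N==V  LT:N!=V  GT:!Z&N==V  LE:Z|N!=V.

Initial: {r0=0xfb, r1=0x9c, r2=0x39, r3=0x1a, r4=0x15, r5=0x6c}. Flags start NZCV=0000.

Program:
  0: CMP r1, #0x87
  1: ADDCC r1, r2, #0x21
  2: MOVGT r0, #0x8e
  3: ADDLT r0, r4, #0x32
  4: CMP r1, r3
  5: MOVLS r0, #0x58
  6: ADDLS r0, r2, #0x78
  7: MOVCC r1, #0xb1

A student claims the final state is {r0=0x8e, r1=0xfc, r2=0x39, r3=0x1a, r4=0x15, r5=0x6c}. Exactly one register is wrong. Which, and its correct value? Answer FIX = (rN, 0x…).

FIX = (r1, 0x9c)

0: ✓ CMP  NZCV=0010
1: · ADDCC
2: ✓ MOVGT  r0←0x8e
3: · ADDLT
4: ✓ CMP  NZCV=1010
5: · MOVLS
6: · ADDLS
7: · MOVCC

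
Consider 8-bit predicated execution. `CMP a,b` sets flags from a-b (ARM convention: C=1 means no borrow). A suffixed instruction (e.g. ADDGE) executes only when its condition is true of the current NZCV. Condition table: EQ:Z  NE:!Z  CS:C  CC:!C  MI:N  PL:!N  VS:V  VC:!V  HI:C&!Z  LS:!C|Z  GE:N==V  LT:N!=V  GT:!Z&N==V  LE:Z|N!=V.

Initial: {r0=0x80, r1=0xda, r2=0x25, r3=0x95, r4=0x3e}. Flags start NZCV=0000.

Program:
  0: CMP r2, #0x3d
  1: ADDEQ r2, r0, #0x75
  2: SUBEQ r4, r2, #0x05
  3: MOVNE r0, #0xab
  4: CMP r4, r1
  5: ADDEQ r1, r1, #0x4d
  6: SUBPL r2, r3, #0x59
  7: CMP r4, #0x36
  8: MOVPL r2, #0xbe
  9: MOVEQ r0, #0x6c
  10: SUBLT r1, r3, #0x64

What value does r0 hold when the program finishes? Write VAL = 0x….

0: ✓ CMP  NZCV=1000
1: · ADDEQ
2: · SUBEQ
3: ✓ MOVNE  r0←0xab
4: ✓ CMP  NZCV=0000
5: · ADDEQ
6: ✓ SUBPL  r2←0x3c
7: ✓ CMP  NZCV=0010
8: ✓ MOVPL  r2←0xbe
9: · MOVEQ
10: · SUBLT

VAL = 0xab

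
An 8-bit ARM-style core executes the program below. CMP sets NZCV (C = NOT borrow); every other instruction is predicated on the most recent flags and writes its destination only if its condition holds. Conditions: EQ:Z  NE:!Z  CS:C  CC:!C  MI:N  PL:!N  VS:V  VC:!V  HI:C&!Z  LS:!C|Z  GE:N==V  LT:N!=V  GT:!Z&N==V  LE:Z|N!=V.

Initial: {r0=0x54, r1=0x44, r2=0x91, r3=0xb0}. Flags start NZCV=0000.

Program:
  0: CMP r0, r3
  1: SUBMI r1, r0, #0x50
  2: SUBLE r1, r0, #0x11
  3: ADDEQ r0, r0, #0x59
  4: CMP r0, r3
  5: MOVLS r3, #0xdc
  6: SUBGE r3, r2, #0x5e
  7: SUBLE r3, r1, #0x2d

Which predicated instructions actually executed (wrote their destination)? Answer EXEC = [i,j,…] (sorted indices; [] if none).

EXEC = [1,5,6]

[0] flags=1001 → (cmp)
[1] flags=1001 MI?T → r1=0x04
[2] flags=1001 LE?F → skip
[3] flags=1001 EQ?F → skip
[4] flags=1001 → (cmp)
[5] flags=1001 LS?T → r3=0xdc
[6] flags=1001 GE?T → r3=0x33
[7] flags=1001 LE?F → skip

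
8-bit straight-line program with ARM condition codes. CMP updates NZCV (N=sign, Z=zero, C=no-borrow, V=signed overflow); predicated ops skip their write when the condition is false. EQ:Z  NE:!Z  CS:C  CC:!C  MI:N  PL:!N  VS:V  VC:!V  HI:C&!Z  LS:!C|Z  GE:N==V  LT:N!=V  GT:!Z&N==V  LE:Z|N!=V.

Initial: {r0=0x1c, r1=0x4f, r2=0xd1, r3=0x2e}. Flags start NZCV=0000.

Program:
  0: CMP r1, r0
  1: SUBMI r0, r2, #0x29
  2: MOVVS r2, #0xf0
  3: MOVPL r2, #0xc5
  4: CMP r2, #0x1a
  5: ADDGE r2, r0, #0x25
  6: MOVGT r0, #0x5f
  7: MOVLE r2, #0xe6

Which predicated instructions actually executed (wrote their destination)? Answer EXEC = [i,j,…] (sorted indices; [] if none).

[0] flags=0010 → (cmp)
[1] flags=0010 MI?F → skip
[2] flags=0010 VS?F → skip
[3] flags=0010 PL?T → r2=0xc5
[4] flags=1010 → (cmp)
[5] flags=1010 GE?F → skip
[6] flags=1010 GT?F → skip
[7] flags=1010 LE?T → r2=0xe6

EXEC = [3,7]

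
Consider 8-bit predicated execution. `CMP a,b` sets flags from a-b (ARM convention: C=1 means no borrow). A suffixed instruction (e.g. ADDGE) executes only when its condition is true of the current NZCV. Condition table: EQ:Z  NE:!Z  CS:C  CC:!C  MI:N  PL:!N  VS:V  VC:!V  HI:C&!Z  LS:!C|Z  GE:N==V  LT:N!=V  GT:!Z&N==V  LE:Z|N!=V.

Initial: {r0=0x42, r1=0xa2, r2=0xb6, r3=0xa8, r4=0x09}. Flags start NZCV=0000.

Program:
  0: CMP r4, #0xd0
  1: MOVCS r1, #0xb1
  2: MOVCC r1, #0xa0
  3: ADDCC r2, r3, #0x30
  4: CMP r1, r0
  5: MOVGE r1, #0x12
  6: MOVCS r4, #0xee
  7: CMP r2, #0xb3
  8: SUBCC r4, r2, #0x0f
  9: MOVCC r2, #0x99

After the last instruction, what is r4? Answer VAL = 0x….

0: ✓ CMP  NZCV=0000
1: · MOVCS
2: ✓ MOVCC  r1←0xa0
3: ✓ ADDCC  r2←0xd8
4: ✓ CMP  NZCV=0011
5: · MOVGE
6: ✓ MOVCS  r4←0xee
7: ✓ CMP  NZCV=0010
8: · SUBCC
9: · MOVCC

VAL = 0xee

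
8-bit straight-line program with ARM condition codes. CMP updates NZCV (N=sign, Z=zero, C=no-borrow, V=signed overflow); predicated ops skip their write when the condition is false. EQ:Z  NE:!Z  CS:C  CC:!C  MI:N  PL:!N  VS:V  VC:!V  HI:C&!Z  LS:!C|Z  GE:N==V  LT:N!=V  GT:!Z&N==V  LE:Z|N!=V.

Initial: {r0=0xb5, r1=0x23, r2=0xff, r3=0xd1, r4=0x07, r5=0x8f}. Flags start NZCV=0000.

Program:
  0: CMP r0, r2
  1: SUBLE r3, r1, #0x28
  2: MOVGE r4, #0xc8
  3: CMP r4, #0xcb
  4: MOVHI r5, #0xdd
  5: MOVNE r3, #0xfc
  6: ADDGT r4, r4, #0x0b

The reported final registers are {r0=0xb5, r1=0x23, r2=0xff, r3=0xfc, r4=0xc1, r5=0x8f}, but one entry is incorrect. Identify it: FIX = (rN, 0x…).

0: ✓ CMP  NZCV=1000
1: ✓ SUBLE  r3←0xfb
2: · MOVGE
3: ✓ CMP  NZCV=0000
4: · MOVHI
5: ✓ MOVNE  r3←0xfc
6: ✓ ADDGT  r4←0x12

FIX = (r4, 0x12)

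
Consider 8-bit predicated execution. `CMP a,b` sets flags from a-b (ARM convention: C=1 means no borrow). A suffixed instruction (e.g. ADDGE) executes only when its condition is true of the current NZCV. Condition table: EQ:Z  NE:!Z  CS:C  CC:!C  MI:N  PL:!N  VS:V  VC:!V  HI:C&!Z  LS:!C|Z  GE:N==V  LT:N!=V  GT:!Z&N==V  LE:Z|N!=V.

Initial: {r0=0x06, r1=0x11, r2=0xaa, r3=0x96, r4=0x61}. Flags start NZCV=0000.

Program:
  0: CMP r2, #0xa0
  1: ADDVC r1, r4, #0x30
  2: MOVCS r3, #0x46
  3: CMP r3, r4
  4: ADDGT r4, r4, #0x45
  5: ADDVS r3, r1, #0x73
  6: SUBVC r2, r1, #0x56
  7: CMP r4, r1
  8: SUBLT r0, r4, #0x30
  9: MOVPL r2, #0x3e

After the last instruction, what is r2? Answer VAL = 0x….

VAL = 0x3b

0: ✓ CMP  NZCV=0010
1: ✓ ADDVC  r1←0x91
2: ✓ MOVCS  r3←0x46
3: ✓ CMP  NZCV=1000
4: · ADDGT
5: · ADDVS
6: ✓ SUBVC  r2←0x3b
7: ✓ CMP  NZCV=1001
8: · SUBLT
9: · MOVPL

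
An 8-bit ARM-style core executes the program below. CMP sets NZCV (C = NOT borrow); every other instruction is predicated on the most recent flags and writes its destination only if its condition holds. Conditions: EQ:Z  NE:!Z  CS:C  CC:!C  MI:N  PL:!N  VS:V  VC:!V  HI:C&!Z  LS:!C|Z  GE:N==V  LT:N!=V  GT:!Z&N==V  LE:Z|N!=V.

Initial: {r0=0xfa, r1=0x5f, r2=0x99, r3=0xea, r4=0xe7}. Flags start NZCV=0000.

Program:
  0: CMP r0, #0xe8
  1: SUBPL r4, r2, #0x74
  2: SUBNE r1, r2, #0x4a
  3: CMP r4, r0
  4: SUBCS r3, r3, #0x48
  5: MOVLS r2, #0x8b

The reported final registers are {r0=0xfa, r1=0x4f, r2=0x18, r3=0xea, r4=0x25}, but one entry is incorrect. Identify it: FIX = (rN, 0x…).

[0] flags=0010 → (cmp)
[1] flags=0010 PL?T → r4=0x25
[2] flags=0010 NE?T → r1=0x4f
[3] flags=0000 → (cmp)
[4] flags=0000 CS?F → skip
[5] flags=0000 LS?T → r2=0x8b

FIX = (r2, 0x8b)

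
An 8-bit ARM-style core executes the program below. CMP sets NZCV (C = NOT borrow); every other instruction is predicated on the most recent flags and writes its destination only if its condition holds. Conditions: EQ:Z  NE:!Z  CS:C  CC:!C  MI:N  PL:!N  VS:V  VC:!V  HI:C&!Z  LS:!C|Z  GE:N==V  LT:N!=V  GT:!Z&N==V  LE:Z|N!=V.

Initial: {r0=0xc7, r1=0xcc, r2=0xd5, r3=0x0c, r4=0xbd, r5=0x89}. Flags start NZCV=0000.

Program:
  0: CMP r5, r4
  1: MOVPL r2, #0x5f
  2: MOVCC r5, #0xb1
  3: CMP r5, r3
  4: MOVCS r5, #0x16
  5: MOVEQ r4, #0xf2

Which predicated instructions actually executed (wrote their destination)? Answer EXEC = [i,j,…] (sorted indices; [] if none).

0: ✓ CMP  NZCV=1000
1: · MOVPL
2: ✓ MOVCC  r5←0xb1
3: ✓ CMP  NZCV=1010
4: ✓ MOVCS  r5←0x16
5: · MOVEQ

EXEC = [2,4]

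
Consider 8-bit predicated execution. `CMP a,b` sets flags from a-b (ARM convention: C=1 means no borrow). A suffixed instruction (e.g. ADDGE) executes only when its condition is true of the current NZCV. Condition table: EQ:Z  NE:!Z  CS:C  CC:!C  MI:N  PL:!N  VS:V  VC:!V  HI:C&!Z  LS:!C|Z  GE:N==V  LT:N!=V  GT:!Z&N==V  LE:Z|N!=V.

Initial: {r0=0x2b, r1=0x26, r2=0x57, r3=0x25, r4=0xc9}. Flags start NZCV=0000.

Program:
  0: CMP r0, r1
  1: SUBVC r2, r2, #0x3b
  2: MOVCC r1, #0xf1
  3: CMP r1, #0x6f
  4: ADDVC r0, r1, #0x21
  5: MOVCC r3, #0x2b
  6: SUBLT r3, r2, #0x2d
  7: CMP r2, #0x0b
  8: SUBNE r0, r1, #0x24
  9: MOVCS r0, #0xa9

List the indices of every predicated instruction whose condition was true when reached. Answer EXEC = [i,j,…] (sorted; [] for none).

0: ✓ CMP  NZCV=0010
1: ✓ SUBVC  r2←0x1c
2: · MOVCC
3: ✓ CMP  NZCV=1000
4: ✓ ADDVC  r0←0x47
5: ✓ MOVCC  r3←0x2b
6: ✓ SUBLT  r3←0xef
7: ✓ CMP  NZCV=0010
8: ✓ SUBNE  r0←0x02
9: ✓ MOVCS  r0←0xa9

EXEC = [1,4,5,6,8,9]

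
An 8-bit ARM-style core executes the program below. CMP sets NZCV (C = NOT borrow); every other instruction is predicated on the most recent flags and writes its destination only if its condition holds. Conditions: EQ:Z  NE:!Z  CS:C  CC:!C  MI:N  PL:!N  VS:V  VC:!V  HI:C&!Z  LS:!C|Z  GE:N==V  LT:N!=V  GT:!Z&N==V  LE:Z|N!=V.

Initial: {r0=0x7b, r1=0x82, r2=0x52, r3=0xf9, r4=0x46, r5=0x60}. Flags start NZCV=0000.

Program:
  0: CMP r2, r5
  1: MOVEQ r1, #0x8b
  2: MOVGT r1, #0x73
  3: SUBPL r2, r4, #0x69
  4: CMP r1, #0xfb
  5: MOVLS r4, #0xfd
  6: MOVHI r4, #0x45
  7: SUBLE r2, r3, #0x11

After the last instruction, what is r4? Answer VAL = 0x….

VAL = 0xfd

0: ✓ CMP  NZCV=1000
1: · MOVEQ
2: · MOVGT
3: · SUBPL
4: ✓ CMP  NZCV=1000
5: ✓ MOVLS  r4←0xfd
6: · MOVHI
7: ✓ SUBLE  r2←0xe8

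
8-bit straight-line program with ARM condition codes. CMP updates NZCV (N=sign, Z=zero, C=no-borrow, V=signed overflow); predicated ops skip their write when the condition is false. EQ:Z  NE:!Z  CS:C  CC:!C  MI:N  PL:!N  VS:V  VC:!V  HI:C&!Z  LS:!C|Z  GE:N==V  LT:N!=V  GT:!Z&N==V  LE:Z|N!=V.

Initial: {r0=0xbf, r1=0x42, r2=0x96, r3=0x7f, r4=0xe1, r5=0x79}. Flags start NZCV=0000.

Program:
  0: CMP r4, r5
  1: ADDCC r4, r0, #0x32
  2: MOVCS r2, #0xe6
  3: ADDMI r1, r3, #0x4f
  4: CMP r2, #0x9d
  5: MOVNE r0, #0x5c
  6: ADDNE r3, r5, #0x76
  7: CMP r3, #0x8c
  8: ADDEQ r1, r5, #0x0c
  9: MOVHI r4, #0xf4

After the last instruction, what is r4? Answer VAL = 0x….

VAL = 0xf4

[0] flags=0011 → (cmp)
[1] flags=0011 CC?F → skip
[2] flags=0011 CS?T → r2=0xe6
[3] flags=0011 MI?F → skip
[4] flags=0010 → (cmp)
[5] flags=0010 NE?T → r0=0x5c
[6] flags=0010 NE?T → r3=0xef
[7] flags=0010 → (cmp)
[8] flags=0010 EQ?F → skip
[9] flags=0010 HI?T → r4=0xf4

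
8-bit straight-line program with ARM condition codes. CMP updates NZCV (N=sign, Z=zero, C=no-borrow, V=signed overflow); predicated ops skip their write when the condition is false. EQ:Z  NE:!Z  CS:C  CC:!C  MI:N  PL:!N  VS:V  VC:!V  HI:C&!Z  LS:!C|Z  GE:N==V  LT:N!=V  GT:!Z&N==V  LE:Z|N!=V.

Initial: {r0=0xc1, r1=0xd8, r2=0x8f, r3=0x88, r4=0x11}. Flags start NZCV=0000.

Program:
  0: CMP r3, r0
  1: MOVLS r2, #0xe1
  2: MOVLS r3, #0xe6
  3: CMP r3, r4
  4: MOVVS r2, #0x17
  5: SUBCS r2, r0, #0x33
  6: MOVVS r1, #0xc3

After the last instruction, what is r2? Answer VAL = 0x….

VAL = 0x8e

0: ✓ CMP  NZCV=1000
1: ✓ MOVLS  r2←0xe1
2: ✓ MOVLS  r3←0xe6
3: ✓ CMP  NZCV=1010
4: · MOVVS
5: ✓ SUBCS  r2←0x8e
6: · MOVVS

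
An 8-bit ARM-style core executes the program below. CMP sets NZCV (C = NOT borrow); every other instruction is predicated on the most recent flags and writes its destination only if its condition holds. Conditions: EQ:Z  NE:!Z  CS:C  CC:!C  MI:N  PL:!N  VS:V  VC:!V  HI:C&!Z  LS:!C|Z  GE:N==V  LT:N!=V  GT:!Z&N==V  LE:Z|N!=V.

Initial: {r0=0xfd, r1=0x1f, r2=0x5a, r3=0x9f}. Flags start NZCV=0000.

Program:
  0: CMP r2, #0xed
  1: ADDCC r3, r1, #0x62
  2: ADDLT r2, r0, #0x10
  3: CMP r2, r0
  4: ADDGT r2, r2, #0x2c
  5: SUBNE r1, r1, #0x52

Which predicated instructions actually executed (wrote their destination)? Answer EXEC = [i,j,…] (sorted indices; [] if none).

EXEC = [1,4,5]

[0] flags=0000 → (cmp)
[1] flags=0000 CC?T → r3=0x81
[2] flags=0000 LT?F → skip
[3] flags=0000 → (cmp)
[4] flags=0000 GT?T → r2=0x86
[5] flags=0000 NE?T → r1=0xcd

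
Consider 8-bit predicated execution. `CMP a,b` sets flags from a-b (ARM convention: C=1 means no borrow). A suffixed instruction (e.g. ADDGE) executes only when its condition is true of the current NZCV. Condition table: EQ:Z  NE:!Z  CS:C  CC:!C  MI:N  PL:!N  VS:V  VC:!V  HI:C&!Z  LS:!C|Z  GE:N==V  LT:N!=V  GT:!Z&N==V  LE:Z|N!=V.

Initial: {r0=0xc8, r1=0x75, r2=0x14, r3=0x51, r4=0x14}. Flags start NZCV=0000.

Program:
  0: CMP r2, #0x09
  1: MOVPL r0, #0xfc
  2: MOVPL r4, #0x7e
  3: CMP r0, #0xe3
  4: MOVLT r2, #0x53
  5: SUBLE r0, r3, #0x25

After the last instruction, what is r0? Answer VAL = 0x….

0: ✓ CMP  NZCV=0010
1: ✓ MOVPL  r0←0xfc
2: ✓ MOVPL  r4←0x7e
3: ✓ CMP  NZCV=0010
4: · MOVLT
5: · SUBLE

VAL = 0xfc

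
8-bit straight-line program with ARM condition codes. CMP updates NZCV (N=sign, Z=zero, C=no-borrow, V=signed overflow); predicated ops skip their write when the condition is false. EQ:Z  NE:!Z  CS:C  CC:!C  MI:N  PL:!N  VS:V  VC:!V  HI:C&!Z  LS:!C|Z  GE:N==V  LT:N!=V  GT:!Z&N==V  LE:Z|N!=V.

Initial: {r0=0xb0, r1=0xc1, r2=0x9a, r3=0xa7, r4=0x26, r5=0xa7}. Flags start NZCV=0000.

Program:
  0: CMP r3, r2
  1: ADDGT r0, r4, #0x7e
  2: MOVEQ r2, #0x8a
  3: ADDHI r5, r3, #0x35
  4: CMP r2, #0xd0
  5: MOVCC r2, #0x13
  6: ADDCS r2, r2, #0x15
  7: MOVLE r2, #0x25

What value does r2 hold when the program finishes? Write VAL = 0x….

VAL = 0x25

[0] flags=0010 → (cmp)
[1] flags=0010 GT?T → r0=0xa4
[2] flags=0010 EQ?F → skip
[3] flags=0010 HI?T → r5=0xdc
[4] flags=1000 → (cmp)
[5] flags=1000 CC?T → r2=0x13
[6] flags=1000 CS?F → skip
[7] flags=1000 LE?T → r2=0x25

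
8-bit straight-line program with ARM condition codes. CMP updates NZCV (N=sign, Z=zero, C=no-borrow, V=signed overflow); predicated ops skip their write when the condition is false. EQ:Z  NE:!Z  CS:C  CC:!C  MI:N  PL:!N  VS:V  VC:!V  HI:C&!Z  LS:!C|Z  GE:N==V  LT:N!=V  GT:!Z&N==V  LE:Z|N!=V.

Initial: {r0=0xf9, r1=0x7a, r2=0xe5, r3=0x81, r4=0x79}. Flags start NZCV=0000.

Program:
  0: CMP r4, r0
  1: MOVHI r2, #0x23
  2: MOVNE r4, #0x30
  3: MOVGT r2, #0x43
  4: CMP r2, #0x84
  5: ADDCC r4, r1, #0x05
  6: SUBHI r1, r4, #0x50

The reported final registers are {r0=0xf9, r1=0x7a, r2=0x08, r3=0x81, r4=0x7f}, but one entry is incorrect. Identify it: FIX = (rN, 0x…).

0: ✓ CMP  NZCV=1001
1: · MOVHI
2: ✓ MOVNE  r4←0x30
3: ✓ MOVGT  r2←0x43
4: ✓ CMP  NZCV=1001
5: ✓ ADDCC  r4←0x7f
6: · SUBHI

FIX = (r2, 0x43)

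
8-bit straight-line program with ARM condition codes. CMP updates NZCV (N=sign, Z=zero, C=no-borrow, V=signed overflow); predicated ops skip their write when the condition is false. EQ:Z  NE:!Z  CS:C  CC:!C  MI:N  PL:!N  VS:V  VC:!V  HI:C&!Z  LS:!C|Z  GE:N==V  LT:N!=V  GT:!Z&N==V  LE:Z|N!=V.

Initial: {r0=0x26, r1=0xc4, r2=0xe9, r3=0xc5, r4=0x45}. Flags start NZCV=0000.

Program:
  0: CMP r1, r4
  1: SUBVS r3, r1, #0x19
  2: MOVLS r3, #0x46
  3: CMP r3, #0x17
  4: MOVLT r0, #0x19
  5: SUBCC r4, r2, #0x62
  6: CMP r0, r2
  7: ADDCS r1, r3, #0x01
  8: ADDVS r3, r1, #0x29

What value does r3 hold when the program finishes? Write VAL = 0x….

[0] flags=0011 → (cmp)
[1] flags=0011 VS?T → r3=0xab
[2] flags=0011 LS?F → skip
[3] flags=1010 → (cmp)
[4] flags=1010 LT?T → r0=0x19
[5] flags=1010 CC?F → skip
[6] flags=0000 → (cmp)
[7] flags=0000 CS?F → skip
[8] flags=0000 VS?F → skip

VAL = 0xab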